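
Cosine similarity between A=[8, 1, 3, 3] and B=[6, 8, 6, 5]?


A·B = 8·6 + 1·8 + 3·6 + 3·5 = 89
‖A‖ = √83 = 9.1104, ‖B‖ = √161 = 12.6886
cos = 89/(√83·√161) = 89/√13363 = 0.7699

0.7699


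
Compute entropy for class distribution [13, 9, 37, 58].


Probabilities: [13/117, 9/117, 37/117, 58/117] ≈ [0.1111, 0.0769, 0.3162, 0.4957]
H = -((13/117)·log₂(13/117) + (9/117)·log₂(9/117) + (37/117)·log₂(37/117) + (58/117)·log₂(58/117))
  = 1.664 bits

1.664 bits


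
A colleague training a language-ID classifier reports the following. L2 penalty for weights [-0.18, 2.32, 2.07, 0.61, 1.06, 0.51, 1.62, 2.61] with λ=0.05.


‖w‖₂² = (-0.18)² + (2.32)² + (2.07)² + (0.61)² + (1.06)² + (0.51)² + (1.62)² + (2.61)²
     = 0.0324 + 5.3824 + 4.2849 + 0.3721 + 1.1236 + 0.2601 + 2.6244 + 6.8121
     = 20.892
λ·‖w‖₂² = 0.05·20.892 = 1.0446

1.0446


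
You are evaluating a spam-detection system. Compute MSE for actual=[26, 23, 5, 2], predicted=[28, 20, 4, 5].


Squared errors: (26-28)²=4, (23-20)²=9, (5-4)²=1, (2-5)²=9
Sum = 23
MSE = 23/4 = 23/4

23/4


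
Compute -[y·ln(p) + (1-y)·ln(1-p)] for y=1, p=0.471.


BCE = -[y·ln(p) + (1-y)·ln(1-p)]
= -1·ln(0.471) - 0
= -ln(0.471) = 0.7529

0.7529


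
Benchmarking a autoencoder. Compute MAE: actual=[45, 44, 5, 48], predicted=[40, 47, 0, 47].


Absolute errors: |45-40|=5, |44-47|=3, |5-0|=5, |48-47|=1
Sum = 14
MAE = 14/4 = 7/2

7/2


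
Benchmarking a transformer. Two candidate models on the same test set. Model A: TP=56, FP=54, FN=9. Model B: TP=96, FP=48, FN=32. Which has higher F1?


Model A: P=56/110=0.5091, R=56/65=0.8615, F1=2PR/(P+R)=2TP/(2TP+FP+FN)=112/175=0.64
Model B: P=96/144=0.6667, R=96/128=0.75, F1=2PR/(P+R)=2TP/(2TP+FP+FN)=192/272=0.7059
0.64 < 0.7059 → Model B

Model B


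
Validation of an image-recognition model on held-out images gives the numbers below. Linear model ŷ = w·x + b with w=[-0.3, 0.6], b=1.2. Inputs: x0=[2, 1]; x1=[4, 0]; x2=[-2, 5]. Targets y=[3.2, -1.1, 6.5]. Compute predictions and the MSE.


ŷ0 = (-0.3)·(2) + (0.6)·(1) + 1.2 = 1.2
ŷ1 = (-0.3)·(4) + (0.6)·(0) + 1.2 = 0.0
ŷ2 = (-0.3)·(-2) + (0.6)·(5) + 1.2 = 4.8
errors² = [4.0, 1.21, 2.89]
MSE = 8.1000/3 = 2.7

2.7


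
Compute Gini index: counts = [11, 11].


Probabilities: [11/22, 11/22] ≈ [0.5, 0.5]
Σpᵢ² = (121 + 121)/22² = 242/484
Gini = 1 - Σpᵢ² = 1 - 242/484 = 0.5

0.5


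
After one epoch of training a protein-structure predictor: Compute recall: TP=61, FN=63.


Recall = TP/(TP+FN)
= 61/(61+63)
= 61/124 = 49.19%

49.19%


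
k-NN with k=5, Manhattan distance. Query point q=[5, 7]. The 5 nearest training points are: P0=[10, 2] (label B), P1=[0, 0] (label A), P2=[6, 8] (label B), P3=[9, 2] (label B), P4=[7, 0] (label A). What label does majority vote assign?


d(q,P0) = 10  (label B)
d(q,P1) = 12  (label A)
d(q,P2) = 2  (label B)
d(q,P3) = 9  (label B)
d(q,P4) = 9  (label A)
Votes: A=2, B=3
Majority → B

B


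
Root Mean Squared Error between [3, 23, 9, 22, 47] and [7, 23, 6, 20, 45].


MSE = 33/5 = 6.6
RMSE = √(33/5) = 2.569

2.569


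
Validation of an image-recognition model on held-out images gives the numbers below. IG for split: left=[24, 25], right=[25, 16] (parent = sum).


Parent = [49, 41], H_parent = 0.9943
H_left = 0.9997 (n=49), H_right = 0.965 (n=41)
H_children = (49/90)·0.9997 + (41/90)·0.965 = 0.9839
IG = 0.9943 - 0.9839 = 0.0104

0.0104


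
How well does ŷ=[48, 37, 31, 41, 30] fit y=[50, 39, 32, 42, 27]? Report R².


ȳ = 38
SS_res = Σ(y-ŷ)² = 19
SS_tot = Σ(y-ȳ)² = 318
R² = 1 - SS_res/SS_tot = 1 - 0.0597 = 0.9403

0.9403


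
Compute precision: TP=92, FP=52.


Precision = TP/(TP+FP)
= 92/(92+52)
= 92/144 = 63.89%

63.89%


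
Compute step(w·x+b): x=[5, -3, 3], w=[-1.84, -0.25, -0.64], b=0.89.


z = (5)·(-1.84) + (-3)·(-0.25) + (3)·(-0.64) + 0.89
  = -9.48
step(z) = 0 (z<0)

0


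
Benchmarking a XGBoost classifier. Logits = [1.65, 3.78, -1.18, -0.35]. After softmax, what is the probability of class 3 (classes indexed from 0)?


Exponentials: e^1.65=5.207, e^3.78=43.816, e^-1.18=0.3073, e^-0.35=0.7047
Sum = 50.035
Softmax = [0.1041, 0.8757, 0.0061, 0.0141]
p[3] = 0.7047/50.035 = 0.0141

0.0141


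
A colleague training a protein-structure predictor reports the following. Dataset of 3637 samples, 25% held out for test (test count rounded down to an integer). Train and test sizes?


Test = ⌊3637·25/100⌋ = 909
Train = 3637 - 909 = 2728

Train: 2728, Test: 909


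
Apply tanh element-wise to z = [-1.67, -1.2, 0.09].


tanh(-1.67) = -0.9316
tanh(-1.2) = -0.8337
tanh(0.09) = 0.0898
result = [-0.9316, -0.8337, 0.0898]

[-0.9316, -0.8337, 0.0898]


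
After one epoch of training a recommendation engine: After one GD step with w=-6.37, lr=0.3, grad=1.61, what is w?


w_new = w - α·∇
= -6.37 - 0.3·1.61
= -6.37 - 0.483
= -6.853

-6.853


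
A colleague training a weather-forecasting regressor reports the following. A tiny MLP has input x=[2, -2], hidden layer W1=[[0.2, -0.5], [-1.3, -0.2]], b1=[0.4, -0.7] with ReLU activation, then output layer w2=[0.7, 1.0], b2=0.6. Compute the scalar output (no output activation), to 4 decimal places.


z1[0] = (0.2)·(2) + (-0.5)·(-2) + 0.4 = 1.8
z1[1] = (-1.3)·(2) + (-0.2)·(-2) - 0.7 = -2.9
h = ReLU(z1) = [1.8, 0.0]
output = (0.7)·(1.8) + (1.0)·(0.0) + 0.6 = 1.86

1.86


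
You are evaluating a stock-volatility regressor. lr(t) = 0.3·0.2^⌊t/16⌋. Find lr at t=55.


n_drops = ⌊55/16⌋ = 3
lr = 0.3·0.2^3 = 0.3·0.008 = 0.0024

0.0024


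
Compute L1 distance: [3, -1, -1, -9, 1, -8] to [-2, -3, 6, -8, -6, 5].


d = |3+ 2| + |-1+ 3| + |-1-6| + |-9+ 8| + |1+ 6| + |-8-5|
  = 5 + 2 + 7 + 1 + 7 + 13
  = 35

35


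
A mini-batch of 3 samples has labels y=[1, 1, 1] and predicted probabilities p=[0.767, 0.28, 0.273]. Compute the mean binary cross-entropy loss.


L[0] = -ln(0.767) = 0.2653
L[1] = -ln(0.28) = 1.273
L[2] = -ln(0.273) = 1.2983
mean = (0.2653 + 1.273 + 1.2983)/3 = 0.9455

0.9455


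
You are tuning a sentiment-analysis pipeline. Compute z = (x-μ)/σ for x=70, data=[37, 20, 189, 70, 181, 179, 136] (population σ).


μ = 116, σ = 67.0778
z = (70 - 116)/67.0778 = -0.6858

-0.6858


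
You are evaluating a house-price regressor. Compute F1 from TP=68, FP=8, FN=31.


Precision = 68/76 = 0.8947
Recall = 68/99 = 0.6869
F1 = 2·P·R/(P+R) = 2·TP/(2·TP+FP+FN) = 136/(136+8+31) = 136/175 = 0.7771

0.7771


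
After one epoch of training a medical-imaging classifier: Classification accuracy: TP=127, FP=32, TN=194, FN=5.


Accuracy = (TP+TN)/(TP+TN+FP+FN)
= (127+194)/(358)
= 321/358 = 89.66%

89.66%


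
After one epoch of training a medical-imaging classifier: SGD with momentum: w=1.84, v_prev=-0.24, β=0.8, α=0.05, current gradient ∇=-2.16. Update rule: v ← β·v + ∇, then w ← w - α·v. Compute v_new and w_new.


v_new = 0.8·-0.24 - 2.16 = -0.192 - 2.16 = -2.352
w_new = 1.84 - 0.05·-2.352 = 1.84 + 0.1176 = 1.9576

v_new=-2.352, w_new=1.9576


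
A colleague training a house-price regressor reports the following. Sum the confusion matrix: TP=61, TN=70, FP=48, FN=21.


Total = TP + TN + FP + FN
= 61 + 70 + 48 + 21
= 200
(Predicted positive: 109, predicted negative: 91)

200


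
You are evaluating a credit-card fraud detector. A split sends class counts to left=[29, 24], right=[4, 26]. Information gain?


Parent = [33, 50], H_parent = 0.9695
H_left = 0.9936 (n=53), H_right = 0.5665 (n=30)
H_children = (53/83)·0.9936 + (30/83)·0.5665 = 0.8392
IG = 0.9695 - 0.8392 = 0.1303

0.1303


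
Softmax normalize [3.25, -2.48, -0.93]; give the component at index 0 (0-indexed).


Exponentials: e^3.25=25.7903, e^-2.48=0.0837, e^-0.93=0.3946
Sum = 26.2686
Softmax = [0.9818, 0.0032, 0.015]
p[0] = 25.7903/26.2686 = 0.9818

0.9818


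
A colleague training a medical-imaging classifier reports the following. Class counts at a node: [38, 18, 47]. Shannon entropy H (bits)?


Probabilities: [38/103, 18/103, 47/103] ≈ [0.3689, 0.1748, 0.4563]
H = -((38/103)·log₂(38/103) + (18/103)·log₂(18/103) + (47/103)·log₂(47/103))
  = 1.487 bits

1.487 bits


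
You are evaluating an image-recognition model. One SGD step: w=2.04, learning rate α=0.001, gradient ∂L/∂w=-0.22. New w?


w_new = w - α·∇
= 2.04 - 0.001·-0.22
= 2.04 + 0.00022
= 2.04022

2.04022


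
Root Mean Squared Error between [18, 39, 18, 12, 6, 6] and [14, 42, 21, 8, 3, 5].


MSE = 60/6 = 10
RMSE = √(60/6) = 3.1623

3.1623


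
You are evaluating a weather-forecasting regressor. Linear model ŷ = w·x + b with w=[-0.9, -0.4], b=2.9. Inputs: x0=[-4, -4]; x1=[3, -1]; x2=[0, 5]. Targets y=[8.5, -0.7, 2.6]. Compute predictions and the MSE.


ŷ0 = (-0.9)·(-4) + (-0.4)·(-4) + 2.9 = 8.1
ŷ1 = (-0.9)·(3) + (-0.4)·(-1) + 2.9 = 0.6
ŷ2 = (-0.9)·(0) + (-0.4)·(5) + 2.9 = 0.9
errors² = [0.16, 1.69, 2.89]
MSE = 4.7400/3 = 1.58

1.58


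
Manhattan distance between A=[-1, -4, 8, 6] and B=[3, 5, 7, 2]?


d = |-1-3| + |-4-5| + |8-7| + |6-2|
  = 4 + 9 + 1 + 4
  = 18

18


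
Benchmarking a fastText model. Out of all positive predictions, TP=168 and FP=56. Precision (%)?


Precision = TP/(TP+FP)
= 168/(168+56)
= 168/224 = 75.0%

75.0%


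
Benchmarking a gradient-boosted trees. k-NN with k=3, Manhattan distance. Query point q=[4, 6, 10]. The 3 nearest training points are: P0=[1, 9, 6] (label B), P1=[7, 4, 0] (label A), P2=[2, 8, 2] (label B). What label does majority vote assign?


d(q,P0) = 10  (label B)
d(q,P1) = 15  (label A)
d(q,P2) = 12  (label B)
Votes: A=1, B=2
Majority → B

B


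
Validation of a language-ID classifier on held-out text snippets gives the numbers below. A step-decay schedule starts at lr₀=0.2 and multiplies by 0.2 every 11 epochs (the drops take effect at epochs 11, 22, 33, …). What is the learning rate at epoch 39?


n_drops = ⌊39/11⌋ = 3
lr = 0.2·0.2^3 = 0.2·0.008 = 0.0016

0.0016


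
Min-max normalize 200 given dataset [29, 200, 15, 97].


min=15, max=200
(200-15)/(200-15) = 185/185 = 1.0

1.0


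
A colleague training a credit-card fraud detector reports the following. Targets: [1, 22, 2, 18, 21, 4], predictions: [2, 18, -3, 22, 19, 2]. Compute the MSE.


Squared errors: (1-2)²=1, (22-18)²=16, (2+ 3)²=25, (18-22)²=16, (21-19)²=4, (4-2)²=4
Sum = 66
MSE = 66/6 = 11

11


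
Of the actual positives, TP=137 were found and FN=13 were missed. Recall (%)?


Recall = TP/(TP+FN)
= 137/(137+13)
= 137/150 = 91.33%

91.33%


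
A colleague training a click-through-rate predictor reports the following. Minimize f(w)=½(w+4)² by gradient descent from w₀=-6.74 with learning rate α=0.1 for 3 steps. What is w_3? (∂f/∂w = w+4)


step 1: grad = -6.74+4 = -2.74; w = -6.74 - 0.1·(-2.74) = -6.466
step 2: grad = -6.466+4 = -2.466; w = -6.466 - 0.1·(-2.466) = -6.2194
step 3: grad = -6.2194+4 = -2.2194; w = -6.2194 - 0.1·(-2.2194) = -5.99746

-5.99746


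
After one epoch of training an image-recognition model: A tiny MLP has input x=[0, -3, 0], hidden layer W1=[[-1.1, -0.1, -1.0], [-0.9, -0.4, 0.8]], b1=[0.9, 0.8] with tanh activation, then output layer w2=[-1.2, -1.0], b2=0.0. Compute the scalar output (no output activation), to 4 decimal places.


z1[0] = (-1.1)·(0) + (-0.1)·(-3) + (-1.0)·(0) + 0.9 = 1.2
z1[1] = (-0.9)·(0) + (-0.4)·(-3) + (0.8)·(0) + 0.8 = 2.0
h = tanh(z1) = [0.8337, 0.964]
output = (-1.2)·(0.8337) + (-1.0)·(0.964) + 0.0 = -1.9644

-1.9644


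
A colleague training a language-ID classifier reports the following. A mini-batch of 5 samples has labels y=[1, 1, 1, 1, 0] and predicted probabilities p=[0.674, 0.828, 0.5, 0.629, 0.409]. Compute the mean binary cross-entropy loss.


L[0] = -ln(0.674) = 0.3945
L[1] = -ln(0.828) = 0.1887
L[2] = -ln(0.5) = 0.6931
L[3] = -ln(0.629) = 0.4636
L[4] = -ln(1-0.409) = -ln(0.591) = 0.5259
mean = (0.3945 + 0.1887 + 0.6931 + 0.4636 + 0.5259)/5 = 0.4532

0.4532


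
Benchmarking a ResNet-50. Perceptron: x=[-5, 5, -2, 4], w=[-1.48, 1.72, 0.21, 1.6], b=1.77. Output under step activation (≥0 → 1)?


z = (-5)·(-1.48) + (5)·(1.72) + (-2)·(0.21) + (4)·(1.6) + 1.77
  = 23.75
step(z) = 1 (z≥0)

1


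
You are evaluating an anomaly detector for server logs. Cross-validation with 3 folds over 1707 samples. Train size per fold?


Fold size = 1707/3 = 569
Training per fold = 1707 - 569 = 1138

1138


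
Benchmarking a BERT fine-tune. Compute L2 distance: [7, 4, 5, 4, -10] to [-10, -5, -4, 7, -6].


d = √((7+ 10)² + (4+ 5)² + (5+ 4)² + (4-7)² + (-10+ 6)²)
  = √(289 + 81 + 81 + 9 + 16)
  = √476 = 21.8174

21.8174


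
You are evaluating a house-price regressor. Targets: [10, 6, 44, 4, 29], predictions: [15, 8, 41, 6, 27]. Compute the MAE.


Absolute errors: |10-15|=5, |6-8|=2, |44-41|=3, |4-6|=2, |29-27|=2
Sum = 14
MAE = 14/5 = 14/5

14/5


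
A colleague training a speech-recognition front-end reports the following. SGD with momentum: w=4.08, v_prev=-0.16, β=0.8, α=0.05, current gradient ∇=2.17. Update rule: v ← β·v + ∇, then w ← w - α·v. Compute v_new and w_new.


v_new = 0.8·-0.16 + 2.17 = -0.128 + 2.17 = 2.042
w_new = 4.08 - 0.05·2.042 = 4.08 - 0.1021 = 3.9779

v_new=2.042, w_new=3.9779


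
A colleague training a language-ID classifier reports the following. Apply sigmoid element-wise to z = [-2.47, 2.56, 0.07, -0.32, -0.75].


σ(-2.47) = 1/(1+e^2.47) = 0.078
σ(2.56) = 1/(1+e^-2.56) = 0.9282
σ(0.07) = 1/(1+e^-0.07) = 0.5175
σ(-0.32) = 1/(1+e^0.32) = 0.4207
σ(-0.75) = 1/(1+e^0.75) = 0.3208
result = [0.078, 0.9282, 0.5175, 0.4207, 0.3208]

[0.078, 0.9282, 0.5175, 0.4207, 0.3208]


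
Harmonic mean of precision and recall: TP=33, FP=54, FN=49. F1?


Precision = 33/87 = 0.3793
Recall = 33/82 = 0.4024
F1 = 2·P·R/(P+R) = 2·TP/(2·TP+FP+FN) = 66/(66+54+49) = 66/169 = 0.3905

0.3905


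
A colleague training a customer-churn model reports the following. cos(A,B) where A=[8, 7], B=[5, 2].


A·B = 8·5 + 7·2 = 54
‖A‖ = √113 = 10.6301, ‖B‖ = √29 = 5.3852
cos = 54/(√113·√29) = 54/√3277 = 0.9433

0.9433


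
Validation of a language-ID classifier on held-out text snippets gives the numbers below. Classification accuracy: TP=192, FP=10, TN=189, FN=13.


Accuracy = (TP+TN)/(TP+TN+FP+FN)
= (192+189)/(404)
= 381/404 = 94.31%

94.31%


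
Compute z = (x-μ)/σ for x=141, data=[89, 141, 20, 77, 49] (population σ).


μ = 75.2, σ = 40.6369
z = (141 - 75.2)/40.6369 = 1.6192

1.6192


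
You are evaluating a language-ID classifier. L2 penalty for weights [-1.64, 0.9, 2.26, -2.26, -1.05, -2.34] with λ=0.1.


‖w‖₂² = (-1.64)² + (0.9)² + (2.26)² + (-2.26)² + (-1.05)² + (-2.34)²
     = 2.6896 + 0.81 + 5.1076 + 5.1076 + 1.1025 + 5.4756
     = 20.2929
λ·‖w‖₂² = 0.1·20.2929 = 2.02929

2.02929


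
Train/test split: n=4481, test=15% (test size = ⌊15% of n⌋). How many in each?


Test = ⌊4481·15/100⌋ = 672
Train = 4481 - 672 = 3809

Train: 3809, Test: 672


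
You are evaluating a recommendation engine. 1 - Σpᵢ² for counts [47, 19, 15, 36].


Probabilities: [47/117, 19/117, 15/117, 36/117] ≈ [0.4017, 0.1624, 0.1282, 0.3077]
Σpᵢ² = (2209 + 361 + 225 + 1296)/117² = 4091/13689
Gini = 1 - Σpᵢ² = 1 - 4091/13689 = 0.7011

0.7011


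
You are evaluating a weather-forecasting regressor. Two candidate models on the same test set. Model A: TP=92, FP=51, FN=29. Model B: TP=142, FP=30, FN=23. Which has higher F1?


Model A: P=92/143=0.6434, R=92/121=0.7603, F1=2PR/(P+R)=2TP/(2TP+FP+FN)=184/264=0.697
Model B: P=142/172=0.8256, R=142/165=0.8606, F1=2PR/(P+R)=2TP/(2TP+FP+FN)=284/337=0.8427
0.697 < 0.8427 → Model B

Model B


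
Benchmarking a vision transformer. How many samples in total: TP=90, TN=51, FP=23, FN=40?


Total = TP + TN + FP + FN
= 90 + 51 + 23 + 40
= 204
(Predicted positive: 113, predicted negative: 91)

204


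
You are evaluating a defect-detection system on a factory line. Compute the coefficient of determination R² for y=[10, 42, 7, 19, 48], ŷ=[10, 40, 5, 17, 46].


ȳ = 25.2
SS_res = Σ(y-ŷ)² = 16
SS_tot = Σ(y-ȳ)² = 1402.8
R² = 1 - SS_res/SS_tot = 1 - 0.0114 = 0.9886

0.9886


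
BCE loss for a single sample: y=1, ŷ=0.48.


BCE = -[y·ln(p) + (1-y)·ln(1-p)]
= -1·ln(0.48) - 0
= -ln(0.48) = 0.734

0.734


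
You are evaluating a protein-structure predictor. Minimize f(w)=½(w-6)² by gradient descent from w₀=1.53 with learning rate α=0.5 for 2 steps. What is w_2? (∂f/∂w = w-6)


step 1: grad = 1.53-6 = -4.47; w = 1.53 - 0.5·(-4.47) = 3.765
step 2: grad = 3.765-6 = -2.235; w = 3.765 - 0.5·(-2.235) = 4.8825

4.8825


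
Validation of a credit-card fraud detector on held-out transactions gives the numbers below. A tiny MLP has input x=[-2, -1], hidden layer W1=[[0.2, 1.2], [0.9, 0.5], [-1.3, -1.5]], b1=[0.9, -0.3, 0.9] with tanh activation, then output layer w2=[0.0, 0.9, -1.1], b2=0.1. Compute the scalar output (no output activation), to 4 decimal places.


z1[0] = (0.2)·(-2) + (1.2)·(-1) + 0.9 = -0.7
z1[1] = (0.9)·(-2) + (0.5)·(-1) - 0.3 = -2.6
z1[2] = (-1.3)·(-2) + (-1.5)·(-1) + 0.9 = 5.0
h = tanh(z1) = [-0.6044, -0.989, 0.9999]
output = (0.0)·(-0.6044) + (0.9)·(-0.989) + (-1.1)·(0.9999) + 0.1 = -1.89

-1.89


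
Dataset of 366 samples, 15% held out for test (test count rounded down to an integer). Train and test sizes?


Test = ⌊366·15/100⌋ = 54
Train = 366 - 54 = 312

Train: 312, Test: 54


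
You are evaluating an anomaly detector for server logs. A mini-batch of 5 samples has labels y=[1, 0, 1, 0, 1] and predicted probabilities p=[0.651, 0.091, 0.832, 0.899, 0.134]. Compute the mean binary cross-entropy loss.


L[0] = -ln(0.651) = 0.4292
L[1] = -ln(1-0.091) = -ln(0.909) = 0.0954
L[2] = -ln(0.832) = 0.1839
L[3] = -ln(1-0.899) = -ln(0.101) = 2.2926
L[4] = -ln(0.134) = 2.0099
mean = (0.4292 + 0.0954 + 0.1839 + 2.2926 + 2.0099)/5 = 1.0022

1.0022


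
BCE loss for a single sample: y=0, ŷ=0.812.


BCE = -[y·ln(p) + (1-y)·ln(1-p)]
= -0 - 1·ln(1-0.812)
= -ln(0.188) = 1.6713

1.6713


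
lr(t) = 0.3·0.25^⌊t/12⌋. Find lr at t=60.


n_drops = ⌊60/12⌋ = 5
lr = 0.3·0.25^5 = 0.3·0.0009765625 = 0.00029296875

0.00029296875


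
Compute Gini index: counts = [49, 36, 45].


Probabilities: [49/130, 36/130, 45/130] ≈ [0.3769, 0.2769, 0.3462]
Σpᵢ² = (2401 + 1296 + 2025)/130² = 5722/16900
Gini = 1 - Σpᵢ² = 1 - 5722/16900 = 0.6614

0.6614


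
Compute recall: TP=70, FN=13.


Recall = TP/(TP+FN)
= 70/(70+13)
= 70/83 = 84.34%

84.34%


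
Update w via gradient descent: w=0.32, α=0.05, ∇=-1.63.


w_new = w - α·∇
= 0.32 - 0.05·-1.63
= 0.32 + 0.0815
= 0.4015

0.4015


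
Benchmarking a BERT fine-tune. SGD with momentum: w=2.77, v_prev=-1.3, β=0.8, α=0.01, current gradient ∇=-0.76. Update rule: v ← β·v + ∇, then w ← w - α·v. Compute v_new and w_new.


v_new = 0.8·-1.3 - 0.76 = -1.04 - 0.76 = -1.8
w_new = 2.77 - 0.01·-1.8 = 2.77 + 0.018 = 2.788

v_new=-1.8, w_new=2.788


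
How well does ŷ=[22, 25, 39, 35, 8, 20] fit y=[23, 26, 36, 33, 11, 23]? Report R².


ȳ = 25.3333
SS_res = Σ(y-ŷ)² = 33
SS_tot = Σ(y-ȳ)² = 389.33
R² = 1 - SS_res/SS_tot = 1 - 0.0848 = 0.9152

0.9152


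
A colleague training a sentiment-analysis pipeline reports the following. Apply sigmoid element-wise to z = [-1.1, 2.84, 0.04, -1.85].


σ(-1.1) = 1/(1+e^1.1) = 0.2497
σ(2.84) = 1/(1+e^-2.84) = 0.9448
σ(0.04) = 1/(1+e^-0.04) = 0.51
σ(-1.85) = 1/(1+e^1.85) = 0.1359
result = [0.2497, 0.9448, 0.51, 0.1359]

[0.2497, 0.9448, 0.51, 0.1359]


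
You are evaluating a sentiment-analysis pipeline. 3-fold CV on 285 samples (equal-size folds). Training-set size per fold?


Fold size = 285/3 = 95
Training per fold = 285 - 95 = 190

190


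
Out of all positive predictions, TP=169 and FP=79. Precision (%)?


Precision = TP/(TP+FP)
= 169/(169+79)
= 169/248 = 68.15%

68.15%


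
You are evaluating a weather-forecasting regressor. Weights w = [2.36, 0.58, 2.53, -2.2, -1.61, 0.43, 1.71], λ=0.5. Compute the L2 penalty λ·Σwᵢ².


‖w‖₂² = (2.36)² + (0.58)² + (2.53)² + (-2.2)² + (-1.61)² + (0.43)² + (1.71)²
     = 5.5696 + 0.3364 + 6.4009 + 4.84 + 2.5921 + 0.1849 + 2.9241
     = 22.848
λ·‖w‖₂² = 0.5·22.848 = 11.424

11.424


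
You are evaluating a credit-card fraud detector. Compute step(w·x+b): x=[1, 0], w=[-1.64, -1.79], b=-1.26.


z = (1)·(-1.64) + (0)·(-1.79) - 1.26
  = -2.9
step(z) = 0 (z<0)

0


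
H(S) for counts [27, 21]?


Probabilities: [27/48, 21/48] ≈ [0.5625, 0.4375]
H = -((27/48)·log₂(27/48) + (21/48)·log₂(21/48))
  = 0.9887 bits

0.9887 bits


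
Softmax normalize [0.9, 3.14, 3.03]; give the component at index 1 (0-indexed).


Exponentials: e^0.9=2.4596, e^3.14=23.1039, e^3.03=20.6972
Sum = 46.2607
Softmax = [0.0532, 0.4994, 0.4474]
p[1] = 23.1039/46.2607 = 0.4994

0.4994


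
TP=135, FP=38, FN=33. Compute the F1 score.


Precision = 135/173 = 0.7803
Recall = 135/168 = 0.8036
F1 = 2·P·R/(P+R) = 2·TP/(2·TP+FP+FN) = 270/(270+38+33) = 270/341 = 0.7918

0.7918


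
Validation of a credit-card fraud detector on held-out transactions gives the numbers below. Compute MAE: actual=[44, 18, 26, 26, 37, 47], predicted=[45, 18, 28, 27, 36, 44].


Absolute errors: |44-45|=1, |18-18|=0, |26-28|=2, |26-27|=1, |37-36|=1, |47-44|=3
Sum = 8
MAE = 8/6 = 4/3

4/3


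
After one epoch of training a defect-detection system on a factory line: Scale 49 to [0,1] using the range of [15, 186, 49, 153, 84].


min=15, max=186
(49-15)/(186-15) = 34/171 = 0.1988

0.1988


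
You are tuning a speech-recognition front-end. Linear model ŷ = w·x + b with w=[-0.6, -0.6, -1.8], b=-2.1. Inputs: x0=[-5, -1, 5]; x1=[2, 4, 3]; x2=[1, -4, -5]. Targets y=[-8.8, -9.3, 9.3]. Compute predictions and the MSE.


ŷ0 = (-0.6)·(-5) + (-0.6)·(-1) + (-1.8)·(5) - 2.1 = -7.5
ŷ1 = (-0.6)·(2) + (-0.6)·(4) + (-1.8)·(3) - 2.1 = -11.1
ŷ2 = (-0.6)·(1) + (-0.6)·(-4) + (-1.8)·(-5) - 2.1 = 8.7
errors² = [1.69, 3.24, 0.36]
MSE = 5.2900/3 = 1.7633

1.7633


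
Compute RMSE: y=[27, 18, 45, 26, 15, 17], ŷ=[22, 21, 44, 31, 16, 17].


MSE = 61/6 = 10.1667
RMSE = √(61/6) = 3.1885

3.1885


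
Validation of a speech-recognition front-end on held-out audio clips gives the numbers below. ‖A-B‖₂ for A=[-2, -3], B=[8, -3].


d = √((-2-8)² + (-3+ 3)²)
  = √(100 + 0)
  = √100 = 10.0

10.0


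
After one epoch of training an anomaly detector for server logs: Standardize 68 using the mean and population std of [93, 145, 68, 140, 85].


μ = 106.2, σ = 30.7597
z = (68 - 106.2)/30.7597 = -1.2419

-1.2419


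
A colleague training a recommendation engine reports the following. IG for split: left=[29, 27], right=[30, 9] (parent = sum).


Parent = [59, 36], H_parent = 0.9573
H_left = 0.9991 (n=56), H_right = 0.7793 (n=39)
H_children = (56/95)·0.9991 + (39/95)·0.7793 = 0.9089
IG = 0.9573 - 0.9089 = 0.0484

0.0484


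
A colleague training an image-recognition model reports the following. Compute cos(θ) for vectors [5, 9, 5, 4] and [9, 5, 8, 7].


A·B = 5·9 + 9·5 + 5·8 + 4·7 = 158
‖A‖ = √147 = 12.1244, ‖B‖ = √219 = 14.7986
cos = 158/(√147·√219) = 158/√32193 = 0.8806

0.8806


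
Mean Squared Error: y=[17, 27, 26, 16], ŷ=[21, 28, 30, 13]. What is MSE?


Squared errors: (17-21)²=16, (27-28)²=1, (26-30)²=16, (16-13)²=9
Sum = 42
MSE = 42/4 = 21/2

21/2


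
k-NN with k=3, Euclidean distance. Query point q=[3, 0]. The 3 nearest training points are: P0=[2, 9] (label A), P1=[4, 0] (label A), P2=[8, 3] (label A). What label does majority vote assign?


d(q,P0) = 9.0554  (label A)
d(q,P1) = 1.0  (label A)
d(q,P2) = 5.831  (label A)
Votes: A=3, B=0
Majority → A

A


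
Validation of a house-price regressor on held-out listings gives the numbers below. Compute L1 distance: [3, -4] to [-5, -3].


d = |3+ 5| + |-4+ 3|
  = 8 + 1
  = 9

9


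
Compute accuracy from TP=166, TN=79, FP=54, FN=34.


Accuracy = (TP+TN)/(TP+TN+FP+FN)
= (166+79)/(333)
= 245/333 = 73.57%

73.57%


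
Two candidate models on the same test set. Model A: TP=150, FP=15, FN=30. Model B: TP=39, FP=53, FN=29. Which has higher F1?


Model A: P=150/165=0.9091, R=150/180=0.8333, F1=2PR/(P+R)=2TP/(2TP+FP+FN)=300/345=0.8696
Model B: P=39/92=0.4239, R=39/68=0.5735, F1=2PR/(P+R)=2TP/(2TP+FP+FN)=78/160=0.4875
0.8696 > 0.4875 → Model A

Model A


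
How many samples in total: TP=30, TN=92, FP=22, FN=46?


Total = TP + TN + FP + FN
= 30 + 92 + 22 + 46
= 190
(Predicted positive: 52, predicted negative: 138)

190


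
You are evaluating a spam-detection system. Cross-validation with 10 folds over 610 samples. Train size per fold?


Fold size = 610/10 = 61
Training per fold = 610 - 61 = 549

549


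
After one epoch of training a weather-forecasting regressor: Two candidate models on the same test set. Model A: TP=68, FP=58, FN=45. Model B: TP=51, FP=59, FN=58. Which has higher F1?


Model A: P=68/126=0.5397, R=68/113=0.6018, F1=2PR/(P+R)=2TP/(2TP+FP+FN)=136/239=0.569
Model B: P=51/110=0.4636, R=51/109=0.4679, F1=2PR/(P+R)=2TP/(2TP+FP+FN)=102/219=0.4658
0.569 > 0.4658 → Model A

Model A


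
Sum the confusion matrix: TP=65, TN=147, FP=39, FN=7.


Total = TP + TN + FP + FN
= 65 + 147 + 39 + 7
= 258
(Predicted positive: 104, predicted negative: 154)

258


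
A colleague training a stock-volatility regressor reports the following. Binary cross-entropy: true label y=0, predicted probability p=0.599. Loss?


BCE = -[y·ln(p) + (1-y)·ln(1-p)]
= -0 - 1·ln(1-0.599)
= -ln(0.401) = 0.9138

0.9138


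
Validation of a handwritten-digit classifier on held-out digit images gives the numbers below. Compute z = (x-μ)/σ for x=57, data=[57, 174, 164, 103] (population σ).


μ = 124.5, σ = 47.5105
z = (57 - 124.5)/47.5105 = -1.4207

-1.4207


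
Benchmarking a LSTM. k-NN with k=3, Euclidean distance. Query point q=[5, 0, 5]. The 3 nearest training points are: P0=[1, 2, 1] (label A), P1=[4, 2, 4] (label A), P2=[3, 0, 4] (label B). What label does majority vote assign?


d(q,P0) = 6.0  (label A)
d(q,P1) = 2.4495  (label A)
d(q,P2) = 2.2361  (label B)
Votes: A=2, B=1
Majority → A

A


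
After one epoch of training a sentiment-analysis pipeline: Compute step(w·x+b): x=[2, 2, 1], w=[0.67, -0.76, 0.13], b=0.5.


z = (2)·(0.67) + (2)·(-0.76) + (1)·(0.13) + 0.5
  = 0.45
step(z) = 1 (z≥0)

1


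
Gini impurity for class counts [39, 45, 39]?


Probabilities: [39/123, 45/123, 39/123] ≈ [0.3171, 0.3659, 0.3171]
Σpᵢ² = (1521 + 2025 + 1521)/123² = 5067/15129
Gini = 1 - Σpᵢ² = 1 - 5067/15129 = 0.6651

0.6651


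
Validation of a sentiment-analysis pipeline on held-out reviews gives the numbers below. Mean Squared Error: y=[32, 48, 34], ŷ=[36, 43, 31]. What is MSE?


Squared errors: (32-36)²=16, (48-43)²=25, (34-31)²=9
Sum = 50
MSE = 50/3 = 50/3

50/3


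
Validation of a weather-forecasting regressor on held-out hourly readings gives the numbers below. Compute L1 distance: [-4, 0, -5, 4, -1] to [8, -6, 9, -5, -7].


d = |-4-8| + |0+ 6| + |-5-9| + |4+ 5| + |-1+ 7|
  = 12 + 6 + 14 + 9 + 6
  = 47

47


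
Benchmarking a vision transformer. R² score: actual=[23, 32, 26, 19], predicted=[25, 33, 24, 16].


ȳ = 25
SS_res = Σ(y-ŷ)² = 18
SS_tot = Σ(y-ȳ)² = 90
R² = 1 - SS_res/SS_tot = 1 - 0.2 = 0.8

0.8


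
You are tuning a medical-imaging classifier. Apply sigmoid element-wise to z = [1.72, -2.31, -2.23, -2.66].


σ(1.72) = 1/(1+e^-1.72) = 0.8481
σ(-2.31) = 1/(1+e^2.31) = 0.0903
σ(-2.23) = 1/(1+e^2.23) = 0.0971
σ(-2.66) = 1/(1+e^2.66) = 0.0654
result = [0.8481, 0.0903, 0.0971, 0.0654]

[0.8481, 0.0903, 0.0971, 0.0654]


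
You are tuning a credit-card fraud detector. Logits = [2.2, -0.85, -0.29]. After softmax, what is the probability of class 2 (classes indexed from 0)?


Exponentials: e^2.2=9.025, e^-0.85=0.4274, e^-0.29=0.7483
Sum = 10.2007
Softmax = [0.8847, 0.0419, 0.0734]
p[2] = 0.7483/10.2007 = 0.0734

0.0734


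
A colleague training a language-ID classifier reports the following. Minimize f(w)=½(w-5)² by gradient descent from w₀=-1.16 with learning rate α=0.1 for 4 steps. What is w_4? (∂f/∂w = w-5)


step 1: grad = -1.16-5 = -6.16; w = -1.16 - 0.1·(-6.16) = -0.544
step 2: grad = -0.544-5 = -5.544; w = -0.544 - 0.1·(-5.544) = 0.0104
step 3: grad = 0.0104-5 = -4.9896; w = 0.0104 - 0.1·(-4.9896) = 0.50936
step 4: grad = 0.50936-5 = -4.49064; w = 0.50936 - 0.1·(-4.49064) = 0.958424

0.958424


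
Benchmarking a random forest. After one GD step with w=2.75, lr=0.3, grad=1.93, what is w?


w_new = w - α·∇
= 2.75 - 0.3·1.93
= 2.75 - 0.579
= 2.171

2.171


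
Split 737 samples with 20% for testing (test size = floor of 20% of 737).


Test = ⌊737·20/100⌋ = 147
Train = 737 - 147 = 590

Train: 590, Test: 147


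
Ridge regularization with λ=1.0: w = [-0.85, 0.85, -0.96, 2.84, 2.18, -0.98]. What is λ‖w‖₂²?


‖w‖₂² = (-0.85)² + (0.85)² + (-0.96)² + (2.84)² + (2.18)² + (-0.98)²
     = 0.7225 + 0.7225 + 0.9216 + 8.0656 + 4.7524 + 0.9604
     = 16.145
λ·‖w‖₂² = 1.0·16.145 = 16.145

16.145


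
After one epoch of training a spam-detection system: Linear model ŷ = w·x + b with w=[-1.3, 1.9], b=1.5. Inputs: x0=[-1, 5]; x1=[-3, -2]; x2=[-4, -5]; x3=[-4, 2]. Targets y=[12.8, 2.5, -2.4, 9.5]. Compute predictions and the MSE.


ŷ0 = (-1.3)·(-1) + (1.9)·(5) + 1.5 = 12.3
ŷ1 = (-1.3)·(-3) + (1.9)·(-2) + 1.5 = 1.6
ŷ2 = (-1.3)·(-4) + (1.9)·(-5) + 1.5 = -2.8
ŷ3 = (-1.3)·(-4) + (1.9)·(2) + 1.5 = 10.5
errors² = [0.25, 0.81, 0.16, 1.0]
MSE = 2.2200/4 = 0.555

0.555


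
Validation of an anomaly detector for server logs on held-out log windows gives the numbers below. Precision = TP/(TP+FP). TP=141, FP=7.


Precision = TP/(TP+FP)
= 141/(141+7)
= 141/148 = 95.27%

95.27%


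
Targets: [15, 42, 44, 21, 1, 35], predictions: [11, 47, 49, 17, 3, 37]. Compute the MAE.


Absolute errors: |15-11|=4, |42-47|=5, |44-49|=5, |21-17|=4, |1-3|=2, |35-37|=2
Sum = 22
MAE = 22/6 = 11/3

11/3


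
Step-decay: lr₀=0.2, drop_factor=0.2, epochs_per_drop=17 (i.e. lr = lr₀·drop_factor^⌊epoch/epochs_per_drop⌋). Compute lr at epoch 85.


n_drops = ⌊85/17⌋ = 5
lr = 0.2·0.2^5 = 0.2·0.00032 = 0.000064

0.000064


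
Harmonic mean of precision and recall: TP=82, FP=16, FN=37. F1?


Precision = 82/98 = 0.8367
Recall = 82/119 = 0.6891
F1 = 2·P·R/(P+R) = 2·TP/(2·TP+FP+FN) = 164/(164+16+37) = 164/217 = 0.7558

0.7558


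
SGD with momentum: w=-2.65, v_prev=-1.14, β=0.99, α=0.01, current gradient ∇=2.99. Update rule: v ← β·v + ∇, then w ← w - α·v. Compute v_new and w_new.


v_new = 0.99·-1.14 + 2.99 = -1.1286 + 2.99 = 1.8614
w_new = -2.65 - 0.01·1.8614 = -2.65 - 0.018614 = -2.668614

v_new=1.8614, w_new=-2.668614


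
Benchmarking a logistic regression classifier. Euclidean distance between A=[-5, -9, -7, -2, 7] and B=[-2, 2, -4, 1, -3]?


d = √((-5+ 2)² + (-9-2)² + (-7+ 4)² + (-2-1)² + (7+ 3)²)
  = √(9 + 121 + 9 + 9 + 100)
  = √248 = 15.748

15.748


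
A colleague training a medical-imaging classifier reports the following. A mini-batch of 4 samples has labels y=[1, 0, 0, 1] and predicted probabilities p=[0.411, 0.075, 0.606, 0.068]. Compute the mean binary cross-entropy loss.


L[0] = -ln(0.411) = 0.8892
L[1] = -ln(1-0.075) = -ln(0.925) = 0.078
L[2] = -ln(1-0.606) = -ln(0.394) = 0.9314
L[3] = -ln(0.068) = 2.6882
mean = (0.8892 + 0.078 + 0.9314 + 2.6882)/4 = 1.1467

1.1467


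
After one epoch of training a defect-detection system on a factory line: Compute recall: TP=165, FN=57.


Recall = TP/(TP+FN)
= 165/(165+57)
= 165/222 = 74.32%

74.32%


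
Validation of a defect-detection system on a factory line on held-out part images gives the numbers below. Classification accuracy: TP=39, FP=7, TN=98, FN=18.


Accuracy = (TP+TN)/(TP+TN+FP+FN)
= (39+98)/(162)
= 137/162 = 84.57%

84.57%


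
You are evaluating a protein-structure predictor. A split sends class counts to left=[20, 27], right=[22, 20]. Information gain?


Parent = [42, 47], H_parent = 0.9977
H_left = 0.9839 (n=47), H_right = 0.9984 (n=42)
H_children = (47/89)·0.9839 + (42/89)·0.9984 = 0.9907
IG = 0.9977 - 0.9907 = 0.007

0.007


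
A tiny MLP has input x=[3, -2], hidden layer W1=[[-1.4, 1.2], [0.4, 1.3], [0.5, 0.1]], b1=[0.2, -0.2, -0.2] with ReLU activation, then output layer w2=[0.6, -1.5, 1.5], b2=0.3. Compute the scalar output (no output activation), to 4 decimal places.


z1[0] = (-1.4)·(3) + (1.2)·(-2) + 0.2 = -6.4
z1[1] = (0.4)·(3) + (1.3)·(-2) - 0.2 = -1.6
z1[2] = (0.5)·(3) + (0.1)·(-2) - 0.2 = 1.1
h = ReLU(z1) = [0.0, 0.0, 1.1]
output = (0.6)·(0.0) + (-1.5)·(0.0) + (1.5)·(1.1) + 0.3 = 1.95

1.95


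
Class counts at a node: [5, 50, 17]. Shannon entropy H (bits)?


Probabilities: [5/72, 50/72, 17/72] ≈ [0.0694, 0.6944, 0.2361]
H = -((5/72)·log₂(5/72) + (50/72)·log₂(50/72) + (17/72)·log₂(17/72))
  = 1.1242 bits

1.1242 bits


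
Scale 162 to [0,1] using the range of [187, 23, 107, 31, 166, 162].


min=23, max=187
(162-23)/(187-23) = 139/164 = 0.8476

0.8476


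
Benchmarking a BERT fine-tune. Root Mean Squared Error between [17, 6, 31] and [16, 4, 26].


MSE = 30/3 = 10
RMSE = √(30/3) = 3.1623

3.1623


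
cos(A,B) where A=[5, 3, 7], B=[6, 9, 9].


A·B = 5·6 + 3·9 + 7·9 = 120
‖A‖ = √83 = 9.1104, ‖B‖ = √198 = 14.0712
cos = 120/(√83·√198) = 120/√16434 = 0.9361

0.9361


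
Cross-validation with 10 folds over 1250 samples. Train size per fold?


Fold size = 1250/10 = 125
Training per fold = 1250 - 125 = 1125

1125


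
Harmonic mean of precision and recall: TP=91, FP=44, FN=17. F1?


Precision = 91/135 = 0.6741
Recall = 91/108 = 0.8426
F1 = 2·P·R/(P+R) = 2·TP/(2·TP+FP+FN) = 182/(182+44+17) = 182/243 = 0.749

0.749


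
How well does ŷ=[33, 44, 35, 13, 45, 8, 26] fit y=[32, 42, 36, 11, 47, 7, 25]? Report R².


ȳ = 28.5714
SS_res = Σ(y-ŷ)² = 16
SS_tot = Σ(y-ȳ)² = 1373.71
R² = 1 - SS_res/SS_tot = 1 - 0.0116 = 0.9884

0.9884


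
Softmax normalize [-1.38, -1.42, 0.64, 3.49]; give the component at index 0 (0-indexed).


Exponentials: e^-1.38=0.2516, e^-1.42=0.2417, e^0.64=1.8965, e^3.49=32.7859
Sum = 35.1757
Softmax = [0.0072, 0.0069, 0.0539, 0.9321]
p[0] = 0.2516/35.1757 = 0.0072

0.0072


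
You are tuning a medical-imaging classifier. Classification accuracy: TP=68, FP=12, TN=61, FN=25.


Accuracy = (TP+TN)/(TP+TN+FP+FN)
= (68+61)/(166)
= 129/166 = 77.71%

77.71%


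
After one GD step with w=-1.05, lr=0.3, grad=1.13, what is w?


w_new = w - α·∇
= -1.05 - 0.3·1.13
= -1.05 - 0.339
= -1.389

-1.389


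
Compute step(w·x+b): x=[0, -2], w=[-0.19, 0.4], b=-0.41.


z = (0)·(-0.19) + (-2)·(0.4) - 0.41
  = -1.21
step(z) = 0 (z<0)

0


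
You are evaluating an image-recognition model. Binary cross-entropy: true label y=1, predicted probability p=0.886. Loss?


BCE = -[y·ln(p) + (1-y)·ln(1-p)]
= -1·ln(0.886) - 0
= -ln(0.886) = 0.121

0.121


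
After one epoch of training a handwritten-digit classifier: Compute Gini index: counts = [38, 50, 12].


Probabilities: [38/100, 50/100, 12/100] ≈ [0.38, 0.5, 0.12]
Σpᵢ² = (1444 + 2500 + 144)/100² = 4088/10000
Gini = 1 - Σpᵢ² = 1 - 4088/10000 = 0.5912

0.5912


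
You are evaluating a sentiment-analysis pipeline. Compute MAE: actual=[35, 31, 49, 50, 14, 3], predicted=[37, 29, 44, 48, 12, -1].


Absolute errors: |35-37|=2, |31-29|=2, |49-44|=5, |50-48|=2, |14-12|=2, |3+ 1|=4
Sum = 17
MAE = 17/6 = 17/6

17/6


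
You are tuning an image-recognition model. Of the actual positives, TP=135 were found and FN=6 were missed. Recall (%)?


Recall = TP/(TP+FN)
= 135/(135+6)
= 135/141 = 95.74%

95.74%


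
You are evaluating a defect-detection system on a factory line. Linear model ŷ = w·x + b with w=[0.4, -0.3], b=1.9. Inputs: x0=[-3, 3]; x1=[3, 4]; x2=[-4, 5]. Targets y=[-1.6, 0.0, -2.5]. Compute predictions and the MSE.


ŷ0 = (0.4)·(-3) + (-0.3)·(3) + 1.9 = -0.2
ŷ1 = (0.4)·(3) + (-0.3)·(4) + 1.9 = 1.9
ŷ2 = (0.4)·(-4) + (-0.3)·(5) + 1.9 = -1.2
errors² = [1.96, 3.61, 1.69]
MSE = 7.2600/3 = 2.42

2.42


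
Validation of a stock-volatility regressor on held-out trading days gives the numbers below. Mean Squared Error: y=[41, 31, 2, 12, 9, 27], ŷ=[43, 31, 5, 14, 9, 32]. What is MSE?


Squared errors: (41-43)²=4, (31-31)²=0, (2-5)²=9, (12-14)²=4, (9-9)²=0, (27-32)²=25
Sum = 42
MSE = 42/6 = 7

7


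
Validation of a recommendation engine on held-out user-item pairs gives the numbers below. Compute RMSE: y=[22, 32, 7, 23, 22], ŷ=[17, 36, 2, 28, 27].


MSE = 116/5 = 23.2
RMSE = √(116/5) = 4.8166

4.8166


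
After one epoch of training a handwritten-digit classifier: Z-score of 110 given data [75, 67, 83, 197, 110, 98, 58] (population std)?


μ = 98.2857, σ = 43.5225
z = (110 - 98.2857)/43.5225 = 0.2692

0.2692


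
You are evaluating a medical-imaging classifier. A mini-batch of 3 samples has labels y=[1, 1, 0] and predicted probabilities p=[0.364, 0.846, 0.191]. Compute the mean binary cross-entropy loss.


L[0] = -ln(0.364) = 1.0106
L[1] = -ln(0.846) = 0.1672
L[2] = -ln(1-0.191) = -ln(0.809) = 0.212
mean = (1.0106 + 0.1672 + 0.212)/3 = 0.4633

0.4633


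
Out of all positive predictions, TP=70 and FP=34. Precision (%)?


Precision = TP/(TP+FP)
= 70/(70+34)
= 70/104 = 67.31%

67.31%


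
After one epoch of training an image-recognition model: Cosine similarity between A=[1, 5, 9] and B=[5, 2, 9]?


A·B = 1·5 + 5·2 + 9·9 = 96
‖A‖ = √107 = 10.3441, ‖B‖ = √110 = 10.4881
cos = 96/(√107·√110) = 96/√11770 = 0.8849

0.8849


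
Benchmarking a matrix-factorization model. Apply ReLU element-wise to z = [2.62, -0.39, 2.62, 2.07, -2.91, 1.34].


ReLU(2.62) = max(0, 2.62) = 2.62
ReLU(-0.39) = max(0, -0.39) = 0.0
ReLU(2.62) = max(0, 2.62) = 2.62
ReLU(2.07) = max(0, 2.07) = 2.07
ReLU(-2.91) = max(0, -2.91) = 0.0
ReLU(1.34) = max(0, 1.34) = 1.34
result = [2.62, 0.0, 2.62, 2.07, 0.0, 1.34]

[2.62, 0.0, 2.62, 2.07, 0.0, 1.34]


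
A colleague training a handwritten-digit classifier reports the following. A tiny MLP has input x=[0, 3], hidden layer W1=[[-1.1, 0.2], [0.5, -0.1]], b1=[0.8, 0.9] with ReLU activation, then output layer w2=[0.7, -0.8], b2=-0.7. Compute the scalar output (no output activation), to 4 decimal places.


z1[0] = (-1.1)·(0) + (0.2)·(3) + 0.8 = 1.4
z1[1] = (0.5)·(0) + (-0.1)·(3) + 0.9 = 0.6
h = ReLU(z1) = [1.4, 0.6]
output = (0.7)·(1.4) + (-0.8)·(0.6) - 0.7 = -0.2

-0.2


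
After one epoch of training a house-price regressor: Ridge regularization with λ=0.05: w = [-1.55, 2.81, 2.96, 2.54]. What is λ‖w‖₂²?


‖w‖₂² = (-1.55)² + (2.81)² + (2.96)² + (2.54)²
     = 2.4025 + 7.8961 + 8.7616 + 6.4516
     = 25.5118
λ·‖w‖₂² = 0.05·25.5118 = 1.27559

1.27559


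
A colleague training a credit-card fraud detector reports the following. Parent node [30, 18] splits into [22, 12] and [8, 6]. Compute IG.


Parent = [30, 18], H_parent = 0.9544
H_left = 0.9367 (n=34), H_right = 0.9852 (n=14)
H_children = (34/48)·0.9367 + (14/48)·0.9852 = 0.9508
IG = 0.9544 - 0.9508 = 0.0036

0.0036


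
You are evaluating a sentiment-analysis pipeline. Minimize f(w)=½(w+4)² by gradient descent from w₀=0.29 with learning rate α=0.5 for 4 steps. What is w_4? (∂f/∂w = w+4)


step 1: grad = 0.29+4 = 4.29; w = 0.29 - 0.5·(4.29) = -1.855
step 2: grad = -1.855+4 = 2.145; w = -1.855 - 0.5·(2.145) = -2.9275
step 3: grad = -2.9275+4 = 1.0725; w = -2.9275 - 0.5·(1.0725) = -3.46375
step 4: grad = -3.46375+4 = 0.53625; w = -3.46375 - 0.5·(0.53625) = -3.731875

-3.731875
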